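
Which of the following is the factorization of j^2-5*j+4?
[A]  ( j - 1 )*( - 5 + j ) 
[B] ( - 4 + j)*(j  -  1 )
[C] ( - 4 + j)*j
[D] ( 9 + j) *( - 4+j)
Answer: B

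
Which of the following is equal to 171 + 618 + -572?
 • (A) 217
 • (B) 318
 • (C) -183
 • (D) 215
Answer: A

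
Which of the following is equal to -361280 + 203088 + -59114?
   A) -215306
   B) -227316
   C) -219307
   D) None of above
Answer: D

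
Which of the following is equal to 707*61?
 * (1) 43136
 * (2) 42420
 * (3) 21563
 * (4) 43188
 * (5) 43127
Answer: 5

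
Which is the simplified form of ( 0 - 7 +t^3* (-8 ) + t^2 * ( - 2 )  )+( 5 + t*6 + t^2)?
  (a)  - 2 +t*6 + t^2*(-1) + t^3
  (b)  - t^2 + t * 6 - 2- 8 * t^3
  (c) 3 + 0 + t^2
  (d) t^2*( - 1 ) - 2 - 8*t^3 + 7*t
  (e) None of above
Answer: b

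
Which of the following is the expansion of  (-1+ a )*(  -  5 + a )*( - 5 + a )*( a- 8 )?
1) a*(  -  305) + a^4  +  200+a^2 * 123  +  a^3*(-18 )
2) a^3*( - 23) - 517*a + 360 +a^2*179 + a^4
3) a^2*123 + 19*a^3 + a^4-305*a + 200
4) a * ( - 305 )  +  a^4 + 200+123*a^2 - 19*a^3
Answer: 4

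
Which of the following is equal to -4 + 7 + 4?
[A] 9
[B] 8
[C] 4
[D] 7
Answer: D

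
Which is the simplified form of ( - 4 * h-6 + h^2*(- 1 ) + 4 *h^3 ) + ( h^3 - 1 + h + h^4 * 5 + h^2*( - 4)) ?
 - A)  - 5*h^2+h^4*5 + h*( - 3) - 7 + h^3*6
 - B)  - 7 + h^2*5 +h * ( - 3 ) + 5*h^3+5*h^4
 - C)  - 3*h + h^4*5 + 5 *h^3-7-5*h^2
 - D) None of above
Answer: C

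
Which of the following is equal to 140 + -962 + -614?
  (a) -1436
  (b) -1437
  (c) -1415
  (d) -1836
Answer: a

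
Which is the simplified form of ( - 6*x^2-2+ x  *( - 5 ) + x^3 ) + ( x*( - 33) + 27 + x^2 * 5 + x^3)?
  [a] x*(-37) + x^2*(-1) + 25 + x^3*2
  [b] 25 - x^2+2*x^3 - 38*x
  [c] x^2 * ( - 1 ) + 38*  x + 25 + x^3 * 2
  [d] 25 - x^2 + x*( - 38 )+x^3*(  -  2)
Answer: b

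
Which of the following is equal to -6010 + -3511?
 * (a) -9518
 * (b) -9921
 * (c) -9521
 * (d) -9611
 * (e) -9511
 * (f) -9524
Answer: c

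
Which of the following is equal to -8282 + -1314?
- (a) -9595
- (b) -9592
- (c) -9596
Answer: c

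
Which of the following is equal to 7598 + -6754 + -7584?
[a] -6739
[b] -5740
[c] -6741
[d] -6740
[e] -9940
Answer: d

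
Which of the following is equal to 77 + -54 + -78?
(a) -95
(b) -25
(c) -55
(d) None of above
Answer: c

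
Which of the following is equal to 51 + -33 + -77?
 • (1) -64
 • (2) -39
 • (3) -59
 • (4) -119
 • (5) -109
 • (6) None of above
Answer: 3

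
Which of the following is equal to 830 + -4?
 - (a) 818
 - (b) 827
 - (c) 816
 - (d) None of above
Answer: d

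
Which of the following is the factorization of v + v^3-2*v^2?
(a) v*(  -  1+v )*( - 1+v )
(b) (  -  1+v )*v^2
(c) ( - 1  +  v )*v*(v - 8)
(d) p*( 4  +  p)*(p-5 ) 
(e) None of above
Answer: a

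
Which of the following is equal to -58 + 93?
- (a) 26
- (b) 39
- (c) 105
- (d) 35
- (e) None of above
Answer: d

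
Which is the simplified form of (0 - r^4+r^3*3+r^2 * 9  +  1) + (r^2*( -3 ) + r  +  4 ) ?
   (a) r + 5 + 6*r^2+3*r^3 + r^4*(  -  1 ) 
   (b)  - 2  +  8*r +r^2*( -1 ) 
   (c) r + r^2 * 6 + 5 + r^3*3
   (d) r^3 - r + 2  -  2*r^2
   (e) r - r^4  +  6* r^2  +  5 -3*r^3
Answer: a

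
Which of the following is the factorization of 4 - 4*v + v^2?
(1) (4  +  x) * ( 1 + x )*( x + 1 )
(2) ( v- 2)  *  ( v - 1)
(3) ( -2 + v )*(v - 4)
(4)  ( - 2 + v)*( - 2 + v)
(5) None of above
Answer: 4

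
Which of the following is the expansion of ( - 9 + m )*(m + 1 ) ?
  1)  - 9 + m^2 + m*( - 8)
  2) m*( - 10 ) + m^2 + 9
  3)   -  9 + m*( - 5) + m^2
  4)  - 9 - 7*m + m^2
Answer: 1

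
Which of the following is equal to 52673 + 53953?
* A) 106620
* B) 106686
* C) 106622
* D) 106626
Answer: D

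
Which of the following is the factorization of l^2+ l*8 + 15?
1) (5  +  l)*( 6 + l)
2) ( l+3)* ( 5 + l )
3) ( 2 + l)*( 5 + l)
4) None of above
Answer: 2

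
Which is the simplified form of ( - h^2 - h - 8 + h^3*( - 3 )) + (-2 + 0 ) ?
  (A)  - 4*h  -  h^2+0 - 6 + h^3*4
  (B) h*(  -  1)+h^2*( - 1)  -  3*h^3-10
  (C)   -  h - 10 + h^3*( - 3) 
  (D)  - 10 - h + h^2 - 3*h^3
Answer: B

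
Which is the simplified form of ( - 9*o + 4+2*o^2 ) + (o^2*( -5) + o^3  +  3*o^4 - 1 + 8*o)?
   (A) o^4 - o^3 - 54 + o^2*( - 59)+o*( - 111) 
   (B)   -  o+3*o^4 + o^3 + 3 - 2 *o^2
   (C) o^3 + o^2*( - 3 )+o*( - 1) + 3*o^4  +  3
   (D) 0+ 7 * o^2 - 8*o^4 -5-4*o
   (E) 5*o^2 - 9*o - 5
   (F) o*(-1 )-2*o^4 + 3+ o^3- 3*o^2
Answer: C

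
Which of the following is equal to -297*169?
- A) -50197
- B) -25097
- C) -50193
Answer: C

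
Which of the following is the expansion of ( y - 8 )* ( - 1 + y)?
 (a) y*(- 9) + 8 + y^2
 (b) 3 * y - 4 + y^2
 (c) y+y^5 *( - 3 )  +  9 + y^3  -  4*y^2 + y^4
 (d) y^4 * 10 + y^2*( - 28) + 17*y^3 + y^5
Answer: a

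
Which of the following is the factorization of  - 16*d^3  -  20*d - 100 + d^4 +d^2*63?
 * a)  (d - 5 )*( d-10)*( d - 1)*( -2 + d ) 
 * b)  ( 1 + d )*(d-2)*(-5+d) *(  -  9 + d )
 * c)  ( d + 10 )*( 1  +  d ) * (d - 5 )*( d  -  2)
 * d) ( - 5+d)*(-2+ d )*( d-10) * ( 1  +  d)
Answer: d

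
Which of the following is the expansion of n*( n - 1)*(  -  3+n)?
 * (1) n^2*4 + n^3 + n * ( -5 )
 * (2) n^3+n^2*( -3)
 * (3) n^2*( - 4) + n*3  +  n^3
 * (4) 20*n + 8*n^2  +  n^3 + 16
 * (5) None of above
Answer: 3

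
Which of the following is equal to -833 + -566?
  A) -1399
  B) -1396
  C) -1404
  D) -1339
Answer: A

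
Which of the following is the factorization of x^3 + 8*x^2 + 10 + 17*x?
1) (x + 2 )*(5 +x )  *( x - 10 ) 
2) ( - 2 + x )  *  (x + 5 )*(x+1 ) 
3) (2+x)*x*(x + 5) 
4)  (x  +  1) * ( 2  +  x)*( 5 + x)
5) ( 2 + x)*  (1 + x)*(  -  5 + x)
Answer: 4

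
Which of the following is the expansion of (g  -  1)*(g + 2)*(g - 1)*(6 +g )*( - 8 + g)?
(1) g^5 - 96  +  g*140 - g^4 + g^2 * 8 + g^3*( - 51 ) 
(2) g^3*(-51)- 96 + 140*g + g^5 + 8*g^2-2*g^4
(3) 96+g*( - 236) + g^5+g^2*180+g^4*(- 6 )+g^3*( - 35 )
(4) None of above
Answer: 2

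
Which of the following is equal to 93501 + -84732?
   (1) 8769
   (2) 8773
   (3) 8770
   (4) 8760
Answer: 1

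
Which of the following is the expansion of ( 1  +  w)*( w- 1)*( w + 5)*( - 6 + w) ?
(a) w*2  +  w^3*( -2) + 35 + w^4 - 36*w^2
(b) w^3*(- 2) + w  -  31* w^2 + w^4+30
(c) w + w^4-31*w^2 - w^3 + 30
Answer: c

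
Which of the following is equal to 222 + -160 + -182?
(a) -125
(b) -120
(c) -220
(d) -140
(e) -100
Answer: b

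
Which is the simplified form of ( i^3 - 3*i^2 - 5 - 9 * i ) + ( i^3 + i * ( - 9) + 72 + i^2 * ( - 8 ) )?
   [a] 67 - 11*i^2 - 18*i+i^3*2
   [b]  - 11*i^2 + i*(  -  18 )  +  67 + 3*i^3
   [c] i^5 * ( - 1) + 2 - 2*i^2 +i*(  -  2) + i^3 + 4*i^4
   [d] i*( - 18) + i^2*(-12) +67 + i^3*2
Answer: a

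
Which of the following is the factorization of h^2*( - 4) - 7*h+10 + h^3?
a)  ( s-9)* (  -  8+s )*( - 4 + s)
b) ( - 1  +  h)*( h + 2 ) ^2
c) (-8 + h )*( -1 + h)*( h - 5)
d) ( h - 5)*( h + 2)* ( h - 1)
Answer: d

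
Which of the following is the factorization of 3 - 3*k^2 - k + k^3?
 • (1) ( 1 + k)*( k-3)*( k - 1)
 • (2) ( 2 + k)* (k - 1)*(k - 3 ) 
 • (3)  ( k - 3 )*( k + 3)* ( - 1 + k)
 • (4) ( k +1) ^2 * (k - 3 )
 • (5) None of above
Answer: 1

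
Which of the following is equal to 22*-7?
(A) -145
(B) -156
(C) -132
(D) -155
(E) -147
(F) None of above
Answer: F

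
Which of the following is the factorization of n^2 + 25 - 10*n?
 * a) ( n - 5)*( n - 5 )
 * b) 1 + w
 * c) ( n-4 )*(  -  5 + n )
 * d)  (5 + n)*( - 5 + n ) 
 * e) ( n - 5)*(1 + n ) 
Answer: a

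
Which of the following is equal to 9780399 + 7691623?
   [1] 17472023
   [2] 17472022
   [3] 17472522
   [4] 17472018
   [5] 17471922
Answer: 2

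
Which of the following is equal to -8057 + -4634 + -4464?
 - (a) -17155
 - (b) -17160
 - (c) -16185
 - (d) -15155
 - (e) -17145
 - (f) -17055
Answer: a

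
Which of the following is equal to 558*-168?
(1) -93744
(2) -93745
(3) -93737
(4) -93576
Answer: 1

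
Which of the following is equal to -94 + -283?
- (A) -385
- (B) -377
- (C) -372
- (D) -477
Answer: B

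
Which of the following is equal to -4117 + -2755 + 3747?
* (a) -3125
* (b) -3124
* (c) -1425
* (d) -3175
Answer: a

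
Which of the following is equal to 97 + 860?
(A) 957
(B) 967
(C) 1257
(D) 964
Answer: A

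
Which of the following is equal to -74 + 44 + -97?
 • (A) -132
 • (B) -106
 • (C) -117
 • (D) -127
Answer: D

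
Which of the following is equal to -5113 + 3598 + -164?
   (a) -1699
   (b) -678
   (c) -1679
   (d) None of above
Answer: c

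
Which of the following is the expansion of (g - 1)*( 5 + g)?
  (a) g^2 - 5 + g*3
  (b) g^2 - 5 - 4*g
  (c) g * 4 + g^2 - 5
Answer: c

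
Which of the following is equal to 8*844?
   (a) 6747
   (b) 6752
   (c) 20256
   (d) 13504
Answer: b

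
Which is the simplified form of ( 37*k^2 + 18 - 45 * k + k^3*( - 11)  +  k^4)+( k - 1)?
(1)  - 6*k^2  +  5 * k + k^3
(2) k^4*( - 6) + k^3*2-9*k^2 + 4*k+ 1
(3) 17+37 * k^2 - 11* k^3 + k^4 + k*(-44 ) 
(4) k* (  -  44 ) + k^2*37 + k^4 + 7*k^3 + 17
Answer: 3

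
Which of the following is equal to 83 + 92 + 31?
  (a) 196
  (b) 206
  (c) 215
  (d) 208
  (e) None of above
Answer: b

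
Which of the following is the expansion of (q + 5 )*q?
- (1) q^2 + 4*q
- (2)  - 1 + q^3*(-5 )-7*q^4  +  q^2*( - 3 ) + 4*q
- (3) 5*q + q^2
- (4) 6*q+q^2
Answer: 3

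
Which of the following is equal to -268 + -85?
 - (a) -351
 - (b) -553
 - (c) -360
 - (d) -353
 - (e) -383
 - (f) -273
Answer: d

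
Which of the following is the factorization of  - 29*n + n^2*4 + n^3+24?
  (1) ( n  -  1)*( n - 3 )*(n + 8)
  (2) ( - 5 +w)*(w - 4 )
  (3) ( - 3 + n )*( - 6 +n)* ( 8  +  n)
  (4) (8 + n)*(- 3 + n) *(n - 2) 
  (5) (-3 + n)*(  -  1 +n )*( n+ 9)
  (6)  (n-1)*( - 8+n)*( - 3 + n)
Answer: 1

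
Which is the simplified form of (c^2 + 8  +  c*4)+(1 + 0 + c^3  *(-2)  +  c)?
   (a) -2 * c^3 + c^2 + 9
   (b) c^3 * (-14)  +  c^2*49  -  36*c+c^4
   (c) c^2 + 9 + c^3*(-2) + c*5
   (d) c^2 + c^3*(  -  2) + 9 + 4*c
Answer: c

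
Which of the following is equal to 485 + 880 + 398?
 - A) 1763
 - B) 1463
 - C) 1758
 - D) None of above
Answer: A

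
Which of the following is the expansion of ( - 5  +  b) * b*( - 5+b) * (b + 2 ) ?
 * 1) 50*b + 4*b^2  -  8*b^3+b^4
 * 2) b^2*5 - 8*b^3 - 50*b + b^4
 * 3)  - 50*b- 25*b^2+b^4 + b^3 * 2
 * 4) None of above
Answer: 4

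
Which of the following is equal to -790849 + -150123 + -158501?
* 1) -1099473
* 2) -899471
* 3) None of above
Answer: 1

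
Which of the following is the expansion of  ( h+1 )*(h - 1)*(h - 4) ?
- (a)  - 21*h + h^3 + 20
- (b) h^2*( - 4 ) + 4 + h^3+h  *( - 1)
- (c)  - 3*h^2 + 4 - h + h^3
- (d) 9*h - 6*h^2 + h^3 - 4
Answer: b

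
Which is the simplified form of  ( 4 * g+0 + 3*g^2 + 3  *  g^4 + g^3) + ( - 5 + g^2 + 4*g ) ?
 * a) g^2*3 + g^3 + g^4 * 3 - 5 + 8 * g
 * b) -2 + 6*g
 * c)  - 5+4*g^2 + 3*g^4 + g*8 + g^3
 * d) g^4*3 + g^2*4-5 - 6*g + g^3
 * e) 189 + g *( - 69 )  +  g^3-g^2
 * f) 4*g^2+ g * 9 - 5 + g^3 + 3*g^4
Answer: c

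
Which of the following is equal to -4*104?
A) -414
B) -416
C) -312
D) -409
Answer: B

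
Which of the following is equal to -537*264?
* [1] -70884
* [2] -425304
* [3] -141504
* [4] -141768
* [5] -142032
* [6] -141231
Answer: 4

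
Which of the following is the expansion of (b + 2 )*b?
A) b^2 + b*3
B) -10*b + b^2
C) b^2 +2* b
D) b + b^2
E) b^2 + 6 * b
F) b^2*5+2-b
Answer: C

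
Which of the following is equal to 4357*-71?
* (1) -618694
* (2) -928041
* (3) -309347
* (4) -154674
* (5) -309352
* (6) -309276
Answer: 3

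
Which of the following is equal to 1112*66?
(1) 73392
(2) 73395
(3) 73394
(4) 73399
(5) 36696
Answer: 1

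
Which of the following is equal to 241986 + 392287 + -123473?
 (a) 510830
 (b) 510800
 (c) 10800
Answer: b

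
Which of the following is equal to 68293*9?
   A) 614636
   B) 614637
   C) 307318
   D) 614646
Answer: B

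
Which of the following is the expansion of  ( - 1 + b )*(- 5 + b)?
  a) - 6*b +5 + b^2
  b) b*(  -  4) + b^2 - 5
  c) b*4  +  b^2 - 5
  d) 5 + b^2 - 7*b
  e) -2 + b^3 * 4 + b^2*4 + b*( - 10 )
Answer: a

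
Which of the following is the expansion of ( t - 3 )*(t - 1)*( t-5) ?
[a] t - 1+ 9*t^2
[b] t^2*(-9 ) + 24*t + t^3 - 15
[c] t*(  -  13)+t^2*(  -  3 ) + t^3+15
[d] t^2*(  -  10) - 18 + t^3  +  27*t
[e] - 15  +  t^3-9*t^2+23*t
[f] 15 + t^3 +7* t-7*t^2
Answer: e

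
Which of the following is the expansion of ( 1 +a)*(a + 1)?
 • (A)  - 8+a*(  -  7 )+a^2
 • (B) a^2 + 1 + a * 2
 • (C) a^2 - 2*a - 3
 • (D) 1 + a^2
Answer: B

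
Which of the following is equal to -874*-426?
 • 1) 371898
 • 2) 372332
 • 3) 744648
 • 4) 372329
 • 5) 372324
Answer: 5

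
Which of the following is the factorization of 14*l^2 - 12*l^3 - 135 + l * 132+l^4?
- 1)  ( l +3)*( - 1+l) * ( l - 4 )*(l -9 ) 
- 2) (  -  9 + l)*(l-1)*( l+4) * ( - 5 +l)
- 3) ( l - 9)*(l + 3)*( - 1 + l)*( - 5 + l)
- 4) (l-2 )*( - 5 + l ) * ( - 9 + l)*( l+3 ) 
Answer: 3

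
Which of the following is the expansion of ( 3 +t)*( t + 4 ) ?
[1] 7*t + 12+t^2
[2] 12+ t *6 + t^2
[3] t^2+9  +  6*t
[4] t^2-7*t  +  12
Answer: 1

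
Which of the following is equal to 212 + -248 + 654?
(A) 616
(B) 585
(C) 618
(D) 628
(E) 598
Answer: C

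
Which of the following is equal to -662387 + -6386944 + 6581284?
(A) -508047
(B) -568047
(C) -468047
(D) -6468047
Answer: C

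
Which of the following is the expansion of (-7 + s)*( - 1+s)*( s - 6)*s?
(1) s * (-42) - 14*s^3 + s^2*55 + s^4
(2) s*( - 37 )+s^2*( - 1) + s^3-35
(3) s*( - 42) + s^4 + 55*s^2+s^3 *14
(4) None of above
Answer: 1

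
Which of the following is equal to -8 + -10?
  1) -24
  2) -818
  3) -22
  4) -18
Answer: 4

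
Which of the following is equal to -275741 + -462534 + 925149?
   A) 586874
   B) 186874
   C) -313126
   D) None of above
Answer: B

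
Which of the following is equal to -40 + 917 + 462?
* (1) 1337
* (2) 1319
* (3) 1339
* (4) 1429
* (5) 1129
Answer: 3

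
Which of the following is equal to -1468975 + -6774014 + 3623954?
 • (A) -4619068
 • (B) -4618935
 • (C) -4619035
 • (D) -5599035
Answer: C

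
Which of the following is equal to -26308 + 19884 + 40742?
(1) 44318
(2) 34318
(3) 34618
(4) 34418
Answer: 2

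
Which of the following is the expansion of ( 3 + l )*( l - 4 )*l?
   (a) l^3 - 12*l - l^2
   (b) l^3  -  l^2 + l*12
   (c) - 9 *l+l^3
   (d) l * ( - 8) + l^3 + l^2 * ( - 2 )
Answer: a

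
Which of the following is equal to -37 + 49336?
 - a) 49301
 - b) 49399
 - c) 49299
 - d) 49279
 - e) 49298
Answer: c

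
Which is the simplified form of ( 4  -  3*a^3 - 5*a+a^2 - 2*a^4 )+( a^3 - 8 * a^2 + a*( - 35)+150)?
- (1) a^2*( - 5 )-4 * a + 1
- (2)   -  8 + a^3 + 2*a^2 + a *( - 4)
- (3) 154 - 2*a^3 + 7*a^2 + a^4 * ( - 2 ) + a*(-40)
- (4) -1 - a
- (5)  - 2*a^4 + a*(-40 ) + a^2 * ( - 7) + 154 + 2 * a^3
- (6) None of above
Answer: 6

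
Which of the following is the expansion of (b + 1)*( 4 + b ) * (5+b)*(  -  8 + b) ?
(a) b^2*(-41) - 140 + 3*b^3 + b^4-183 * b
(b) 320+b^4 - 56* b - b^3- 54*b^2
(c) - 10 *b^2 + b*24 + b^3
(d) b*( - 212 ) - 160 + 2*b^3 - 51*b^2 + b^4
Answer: d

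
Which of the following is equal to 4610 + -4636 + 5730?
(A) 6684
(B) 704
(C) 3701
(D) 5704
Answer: D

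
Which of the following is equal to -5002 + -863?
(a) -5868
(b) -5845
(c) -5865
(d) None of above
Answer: c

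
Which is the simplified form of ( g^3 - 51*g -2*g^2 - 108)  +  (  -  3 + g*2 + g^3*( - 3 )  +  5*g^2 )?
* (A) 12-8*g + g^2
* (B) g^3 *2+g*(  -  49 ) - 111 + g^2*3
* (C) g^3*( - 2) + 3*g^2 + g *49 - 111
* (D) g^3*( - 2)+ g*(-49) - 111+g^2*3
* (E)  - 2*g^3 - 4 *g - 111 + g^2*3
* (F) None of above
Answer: D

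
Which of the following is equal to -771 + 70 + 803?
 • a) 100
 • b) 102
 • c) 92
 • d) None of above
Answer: b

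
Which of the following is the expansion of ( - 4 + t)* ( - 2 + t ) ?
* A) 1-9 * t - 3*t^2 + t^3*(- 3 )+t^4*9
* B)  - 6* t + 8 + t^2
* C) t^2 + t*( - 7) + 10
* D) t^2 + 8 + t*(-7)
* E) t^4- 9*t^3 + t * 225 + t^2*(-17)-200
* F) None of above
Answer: B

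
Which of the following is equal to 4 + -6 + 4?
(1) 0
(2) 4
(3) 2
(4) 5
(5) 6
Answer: 3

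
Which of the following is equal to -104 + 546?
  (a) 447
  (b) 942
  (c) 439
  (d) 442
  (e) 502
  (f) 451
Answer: d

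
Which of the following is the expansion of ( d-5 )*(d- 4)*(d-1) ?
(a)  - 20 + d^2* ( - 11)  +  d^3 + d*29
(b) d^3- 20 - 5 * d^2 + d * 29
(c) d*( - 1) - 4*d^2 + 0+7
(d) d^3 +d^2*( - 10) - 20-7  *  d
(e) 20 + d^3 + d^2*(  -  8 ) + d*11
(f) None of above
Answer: f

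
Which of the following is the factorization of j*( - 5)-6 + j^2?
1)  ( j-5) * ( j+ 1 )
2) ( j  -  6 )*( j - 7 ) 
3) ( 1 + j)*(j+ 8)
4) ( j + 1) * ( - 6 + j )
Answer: 4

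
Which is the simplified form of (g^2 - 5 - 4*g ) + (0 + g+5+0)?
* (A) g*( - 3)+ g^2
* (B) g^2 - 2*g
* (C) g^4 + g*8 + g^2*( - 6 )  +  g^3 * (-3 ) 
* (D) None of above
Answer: A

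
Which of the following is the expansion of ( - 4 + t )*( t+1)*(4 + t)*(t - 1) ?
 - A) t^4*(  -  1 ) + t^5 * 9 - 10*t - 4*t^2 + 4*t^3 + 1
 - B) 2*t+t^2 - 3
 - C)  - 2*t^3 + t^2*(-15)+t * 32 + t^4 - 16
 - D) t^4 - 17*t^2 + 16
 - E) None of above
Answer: D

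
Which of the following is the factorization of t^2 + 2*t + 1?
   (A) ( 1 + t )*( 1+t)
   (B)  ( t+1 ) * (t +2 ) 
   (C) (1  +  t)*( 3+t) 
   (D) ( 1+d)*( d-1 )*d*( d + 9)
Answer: A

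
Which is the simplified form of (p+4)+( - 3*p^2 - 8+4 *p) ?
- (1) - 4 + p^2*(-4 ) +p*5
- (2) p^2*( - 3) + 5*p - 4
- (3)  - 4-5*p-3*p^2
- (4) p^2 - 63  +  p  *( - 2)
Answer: 2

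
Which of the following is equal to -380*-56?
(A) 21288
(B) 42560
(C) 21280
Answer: C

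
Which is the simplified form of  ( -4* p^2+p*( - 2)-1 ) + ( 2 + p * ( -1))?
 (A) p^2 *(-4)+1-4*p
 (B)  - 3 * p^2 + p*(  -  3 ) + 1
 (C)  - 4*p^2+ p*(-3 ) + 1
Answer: C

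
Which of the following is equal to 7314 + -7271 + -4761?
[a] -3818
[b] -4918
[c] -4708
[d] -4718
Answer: d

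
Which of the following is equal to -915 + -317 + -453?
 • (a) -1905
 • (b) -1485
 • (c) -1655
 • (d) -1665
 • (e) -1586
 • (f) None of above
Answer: f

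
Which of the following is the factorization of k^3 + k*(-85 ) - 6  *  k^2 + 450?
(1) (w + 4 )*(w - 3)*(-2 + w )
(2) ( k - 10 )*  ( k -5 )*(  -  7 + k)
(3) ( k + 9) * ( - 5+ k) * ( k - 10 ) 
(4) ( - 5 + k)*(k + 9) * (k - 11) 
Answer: 3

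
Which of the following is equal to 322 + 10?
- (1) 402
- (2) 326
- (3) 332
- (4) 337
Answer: 3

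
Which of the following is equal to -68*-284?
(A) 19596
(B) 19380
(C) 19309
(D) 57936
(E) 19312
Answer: E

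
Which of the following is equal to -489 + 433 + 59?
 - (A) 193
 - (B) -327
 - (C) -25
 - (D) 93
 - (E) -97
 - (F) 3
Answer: F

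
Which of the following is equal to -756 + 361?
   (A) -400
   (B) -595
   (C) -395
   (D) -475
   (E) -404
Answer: C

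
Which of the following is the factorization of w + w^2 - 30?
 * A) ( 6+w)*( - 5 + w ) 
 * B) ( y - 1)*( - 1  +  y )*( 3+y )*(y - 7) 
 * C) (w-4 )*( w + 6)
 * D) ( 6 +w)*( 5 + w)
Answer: A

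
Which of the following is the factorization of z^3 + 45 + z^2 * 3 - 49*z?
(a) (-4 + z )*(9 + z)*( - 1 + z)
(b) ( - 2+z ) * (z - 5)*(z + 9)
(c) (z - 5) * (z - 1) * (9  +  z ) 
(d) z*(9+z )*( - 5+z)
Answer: c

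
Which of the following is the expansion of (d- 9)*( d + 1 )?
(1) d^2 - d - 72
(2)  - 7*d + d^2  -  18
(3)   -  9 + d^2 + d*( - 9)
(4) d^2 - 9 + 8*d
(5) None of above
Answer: 5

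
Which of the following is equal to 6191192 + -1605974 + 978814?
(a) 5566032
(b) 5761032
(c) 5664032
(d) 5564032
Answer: d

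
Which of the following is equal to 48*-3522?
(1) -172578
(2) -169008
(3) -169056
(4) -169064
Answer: 3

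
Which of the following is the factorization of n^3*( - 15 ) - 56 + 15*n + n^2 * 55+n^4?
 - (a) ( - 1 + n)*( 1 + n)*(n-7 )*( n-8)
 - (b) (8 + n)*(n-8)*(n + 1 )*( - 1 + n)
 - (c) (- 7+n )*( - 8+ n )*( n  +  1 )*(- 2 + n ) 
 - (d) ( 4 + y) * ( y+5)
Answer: a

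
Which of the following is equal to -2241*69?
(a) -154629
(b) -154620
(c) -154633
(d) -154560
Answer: a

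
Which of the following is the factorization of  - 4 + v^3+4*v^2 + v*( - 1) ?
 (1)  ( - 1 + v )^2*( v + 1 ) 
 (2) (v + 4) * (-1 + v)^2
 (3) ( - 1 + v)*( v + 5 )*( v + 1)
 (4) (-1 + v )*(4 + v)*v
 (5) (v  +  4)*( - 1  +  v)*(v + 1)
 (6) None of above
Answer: 5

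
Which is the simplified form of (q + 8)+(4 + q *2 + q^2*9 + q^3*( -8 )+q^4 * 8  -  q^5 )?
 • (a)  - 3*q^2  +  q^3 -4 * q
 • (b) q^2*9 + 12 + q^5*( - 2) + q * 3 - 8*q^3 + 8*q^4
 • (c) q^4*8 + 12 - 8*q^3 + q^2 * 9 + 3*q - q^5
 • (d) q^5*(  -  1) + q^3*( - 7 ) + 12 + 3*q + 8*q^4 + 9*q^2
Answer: c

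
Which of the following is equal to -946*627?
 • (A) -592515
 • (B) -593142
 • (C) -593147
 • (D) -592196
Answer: B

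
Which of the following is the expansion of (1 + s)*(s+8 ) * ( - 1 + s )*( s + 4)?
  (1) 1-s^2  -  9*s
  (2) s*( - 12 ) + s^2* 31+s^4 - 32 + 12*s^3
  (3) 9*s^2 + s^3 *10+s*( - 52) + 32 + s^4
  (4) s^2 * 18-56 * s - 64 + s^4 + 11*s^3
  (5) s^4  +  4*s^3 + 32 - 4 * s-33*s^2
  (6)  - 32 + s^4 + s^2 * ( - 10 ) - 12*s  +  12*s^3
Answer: 2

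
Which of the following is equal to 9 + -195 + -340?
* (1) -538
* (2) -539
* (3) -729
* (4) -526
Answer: 4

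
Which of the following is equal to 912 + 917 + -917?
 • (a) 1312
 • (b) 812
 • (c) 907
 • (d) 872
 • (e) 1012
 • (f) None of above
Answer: f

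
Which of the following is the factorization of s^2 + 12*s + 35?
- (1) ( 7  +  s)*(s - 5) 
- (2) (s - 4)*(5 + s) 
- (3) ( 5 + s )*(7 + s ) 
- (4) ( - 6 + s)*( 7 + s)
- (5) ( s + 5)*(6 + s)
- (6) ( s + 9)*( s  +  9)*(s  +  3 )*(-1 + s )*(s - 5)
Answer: 3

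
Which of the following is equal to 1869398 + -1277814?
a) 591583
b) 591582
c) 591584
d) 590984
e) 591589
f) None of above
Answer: c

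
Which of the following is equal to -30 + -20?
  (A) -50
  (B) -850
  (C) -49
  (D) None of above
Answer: A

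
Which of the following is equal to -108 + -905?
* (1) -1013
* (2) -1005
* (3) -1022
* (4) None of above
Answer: 1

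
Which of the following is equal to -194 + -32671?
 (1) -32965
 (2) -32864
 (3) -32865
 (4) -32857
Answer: 3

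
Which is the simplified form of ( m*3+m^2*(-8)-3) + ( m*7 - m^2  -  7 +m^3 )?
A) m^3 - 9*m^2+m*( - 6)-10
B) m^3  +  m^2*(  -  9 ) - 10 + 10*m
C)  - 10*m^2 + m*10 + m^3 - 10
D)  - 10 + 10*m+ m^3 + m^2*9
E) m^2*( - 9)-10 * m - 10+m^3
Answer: B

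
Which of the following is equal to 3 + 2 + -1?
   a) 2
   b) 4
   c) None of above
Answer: b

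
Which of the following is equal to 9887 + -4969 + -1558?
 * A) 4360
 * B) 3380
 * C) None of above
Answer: C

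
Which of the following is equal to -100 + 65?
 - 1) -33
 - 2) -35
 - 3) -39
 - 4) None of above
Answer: 2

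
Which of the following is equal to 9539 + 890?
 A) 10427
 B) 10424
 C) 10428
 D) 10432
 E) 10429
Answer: E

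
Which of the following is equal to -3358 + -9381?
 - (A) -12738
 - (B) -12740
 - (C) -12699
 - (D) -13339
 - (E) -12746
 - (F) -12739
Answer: F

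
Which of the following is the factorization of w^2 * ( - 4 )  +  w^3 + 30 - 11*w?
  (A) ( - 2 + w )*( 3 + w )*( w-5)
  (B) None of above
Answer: A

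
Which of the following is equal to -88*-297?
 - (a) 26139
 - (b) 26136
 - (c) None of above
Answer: b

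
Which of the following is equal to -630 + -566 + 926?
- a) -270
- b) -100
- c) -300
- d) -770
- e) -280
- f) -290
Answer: a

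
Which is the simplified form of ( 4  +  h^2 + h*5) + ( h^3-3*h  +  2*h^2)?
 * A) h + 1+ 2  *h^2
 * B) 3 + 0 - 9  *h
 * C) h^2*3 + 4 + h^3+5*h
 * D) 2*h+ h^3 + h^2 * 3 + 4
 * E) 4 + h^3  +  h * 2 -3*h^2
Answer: D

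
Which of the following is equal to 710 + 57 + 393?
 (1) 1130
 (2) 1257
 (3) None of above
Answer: 3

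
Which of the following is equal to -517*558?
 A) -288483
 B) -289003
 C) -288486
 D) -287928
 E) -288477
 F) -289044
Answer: C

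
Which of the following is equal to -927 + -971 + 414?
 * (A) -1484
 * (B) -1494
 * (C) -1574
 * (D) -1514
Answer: A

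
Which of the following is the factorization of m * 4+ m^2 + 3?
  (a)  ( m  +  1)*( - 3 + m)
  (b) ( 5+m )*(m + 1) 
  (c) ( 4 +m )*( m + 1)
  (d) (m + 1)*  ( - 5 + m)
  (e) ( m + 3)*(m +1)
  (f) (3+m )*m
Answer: e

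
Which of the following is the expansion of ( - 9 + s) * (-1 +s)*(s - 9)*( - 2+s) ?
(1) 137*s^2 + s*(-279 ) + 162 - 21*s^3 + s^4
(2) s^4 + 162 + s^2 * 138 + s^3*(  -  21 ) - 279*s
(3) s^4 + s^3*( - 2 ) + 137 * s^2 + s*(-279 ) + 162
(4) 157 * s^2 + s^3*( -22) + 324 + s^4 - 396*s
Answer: 1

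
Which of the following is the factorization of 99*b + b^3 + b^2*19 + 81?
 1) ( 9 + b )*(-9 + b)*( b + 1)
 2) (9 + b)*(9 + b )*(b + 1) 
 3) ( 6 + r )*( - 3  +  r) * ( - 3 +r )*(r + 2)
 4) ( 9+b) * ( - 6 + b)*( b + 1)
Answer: 2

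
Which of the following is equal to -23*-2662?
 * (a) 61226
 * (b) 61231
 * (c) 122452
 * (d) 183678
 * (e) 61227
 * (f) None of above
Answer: a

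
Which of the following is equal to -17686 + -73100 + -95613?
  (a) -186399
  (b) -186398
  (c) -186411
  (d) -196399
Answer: a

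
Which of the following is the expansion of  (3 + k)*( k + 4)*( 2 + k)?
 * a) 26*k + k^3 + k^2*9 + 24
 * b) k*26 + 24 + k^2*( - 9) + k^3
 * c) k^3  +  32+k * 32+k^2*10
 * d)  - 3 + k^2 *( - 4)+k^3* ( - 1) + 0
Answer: a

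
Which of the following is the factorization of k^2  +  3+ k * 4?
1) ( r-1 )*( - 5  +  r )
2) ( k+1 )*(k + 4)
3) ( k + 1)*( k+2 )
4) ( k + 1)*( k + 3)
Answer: 4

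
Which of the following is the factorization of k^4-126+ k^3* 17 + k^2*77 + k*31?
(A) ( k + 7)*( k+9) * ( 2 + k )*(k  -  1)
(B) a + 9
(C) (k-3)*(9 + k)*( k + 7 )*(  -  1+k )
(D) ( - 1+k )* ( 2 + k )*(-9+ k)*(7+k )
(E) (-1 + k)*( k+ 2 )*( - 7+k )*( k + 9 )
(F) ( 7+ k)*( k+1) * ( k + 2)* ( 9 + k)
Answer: A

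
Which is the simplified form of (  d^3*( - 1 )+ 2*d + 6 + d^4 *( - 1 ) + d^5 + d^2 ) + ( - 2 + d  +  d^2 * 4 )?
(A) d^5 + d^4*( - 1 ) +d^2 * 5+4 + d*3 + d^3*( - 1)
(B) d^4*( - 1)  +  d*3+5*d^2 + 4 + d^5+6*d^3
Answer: A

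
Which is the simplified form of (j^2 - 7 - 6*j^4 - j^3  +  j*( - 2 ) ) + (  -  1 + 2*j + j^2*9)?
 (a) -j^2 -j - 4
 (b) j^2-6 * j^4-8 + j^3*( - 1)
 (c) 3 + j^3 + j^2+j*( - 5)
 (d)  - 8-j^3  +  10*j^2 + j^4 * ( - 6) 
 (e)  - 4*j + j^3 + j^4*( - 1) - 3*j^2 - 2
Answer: d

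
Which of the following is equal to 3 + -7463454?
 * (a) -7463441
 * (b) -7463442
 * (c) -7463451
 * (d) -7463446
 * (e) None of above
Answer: c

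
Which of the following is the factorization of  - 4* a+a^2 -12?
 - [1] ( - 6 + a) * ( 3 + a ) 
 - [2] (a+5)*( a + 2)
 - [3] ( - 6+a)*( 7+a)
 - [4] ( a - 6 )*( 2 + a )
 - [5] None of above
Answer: 4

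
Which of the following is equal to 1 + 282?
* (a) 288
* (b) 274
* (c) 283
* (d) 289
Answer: c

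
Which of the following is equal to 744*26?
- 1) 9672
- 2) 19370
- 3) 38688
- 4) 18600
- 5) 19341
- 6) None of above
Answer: 6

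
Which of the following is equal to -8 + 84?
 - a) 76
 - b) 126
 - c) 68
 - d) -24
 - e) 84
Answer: a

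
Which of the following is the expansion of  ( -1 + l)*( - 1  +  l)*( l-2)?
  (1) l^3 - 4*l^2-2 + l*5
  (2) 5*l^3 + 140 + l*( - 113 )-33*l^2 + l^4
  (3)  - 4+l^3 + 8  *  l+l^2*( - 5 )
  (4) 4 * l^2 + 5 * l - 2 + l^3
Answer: 1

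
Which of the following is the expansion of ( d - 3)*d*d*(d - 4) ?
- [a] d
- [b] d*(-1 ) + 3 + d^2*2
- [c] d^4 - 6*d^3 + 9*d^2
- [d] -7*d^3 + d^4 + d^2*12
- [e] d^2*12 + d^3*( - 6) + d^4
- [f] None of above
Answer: d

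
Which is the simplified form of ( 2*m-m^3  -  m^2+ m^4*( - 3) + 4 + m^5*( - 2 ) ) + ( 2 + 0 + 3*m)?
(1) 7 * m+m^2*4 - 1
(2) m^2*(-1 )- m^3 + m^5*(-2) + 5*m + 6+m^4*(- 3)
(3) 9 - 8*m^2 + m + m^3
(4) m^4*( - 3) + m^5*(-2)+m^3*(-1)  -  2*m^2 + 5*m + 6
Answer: 2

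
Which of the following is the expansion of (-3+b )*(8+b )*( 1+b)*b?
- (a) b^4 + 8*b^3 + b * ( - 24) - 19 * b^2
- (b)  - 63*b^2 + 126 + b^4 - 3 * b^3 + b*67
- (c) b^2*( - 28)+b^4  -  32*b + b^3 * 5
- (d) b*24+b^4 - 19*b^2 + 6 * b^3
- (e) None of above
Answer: e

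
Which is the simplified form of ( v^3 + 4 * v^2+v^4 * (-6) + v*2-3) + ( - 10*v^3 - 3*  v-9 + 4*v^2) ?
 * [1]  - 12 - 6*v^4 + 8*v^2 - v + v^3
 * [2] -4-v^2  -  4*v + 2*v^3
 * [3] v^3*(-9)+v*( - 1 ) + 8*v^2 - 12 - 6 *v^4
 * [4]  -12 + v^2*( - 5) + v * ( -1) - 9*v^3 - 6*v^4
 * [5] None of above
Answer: 3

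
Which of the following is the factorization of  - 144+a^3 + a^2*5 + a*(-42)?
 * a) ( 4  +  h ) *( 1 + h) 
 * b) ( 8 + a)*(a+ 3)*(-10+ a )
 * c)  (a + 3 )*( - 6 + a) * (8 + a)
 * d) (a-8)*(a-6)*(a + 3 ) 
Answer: c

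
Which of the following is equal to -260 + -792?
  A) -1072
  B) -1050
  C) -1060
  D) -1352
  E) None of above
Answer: E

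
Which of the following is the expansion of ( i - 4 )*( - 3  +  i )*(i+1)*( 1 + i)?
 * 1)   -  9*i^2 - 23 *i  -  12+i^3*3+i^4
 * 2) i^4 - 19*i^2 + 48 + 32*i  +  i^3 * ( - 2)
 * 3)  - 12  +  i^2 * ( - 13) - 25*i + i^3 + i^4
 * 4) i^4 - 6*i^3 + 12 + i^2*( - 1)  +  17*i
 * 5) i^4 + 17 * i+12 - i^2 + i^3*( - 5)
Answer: 5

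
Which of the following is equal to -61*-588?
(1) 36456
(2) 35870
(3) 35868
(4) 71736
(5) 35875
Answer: 3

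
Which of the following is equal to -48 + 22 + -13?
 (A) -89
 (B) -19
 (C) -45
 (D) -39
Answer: D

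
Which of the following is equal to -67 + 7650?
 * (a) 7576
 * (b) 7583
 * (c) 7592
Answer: b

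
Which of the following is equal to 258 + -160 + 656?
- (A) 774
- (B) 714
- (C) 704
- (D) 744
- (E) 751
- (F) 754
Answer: F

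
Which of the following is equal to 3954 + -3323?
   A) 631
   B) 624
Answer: A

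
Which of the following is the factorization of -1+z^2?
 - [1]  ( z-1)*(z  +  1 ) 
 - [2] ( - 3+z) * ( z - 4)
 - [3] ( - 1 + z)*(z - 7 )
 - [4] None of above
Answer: 1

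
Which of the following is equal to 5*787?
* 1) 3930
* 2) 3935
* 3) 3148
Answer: 2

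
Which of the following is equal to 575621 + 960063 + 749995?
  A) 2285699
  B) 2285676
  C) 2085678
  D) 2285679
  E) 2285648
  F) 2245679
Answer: D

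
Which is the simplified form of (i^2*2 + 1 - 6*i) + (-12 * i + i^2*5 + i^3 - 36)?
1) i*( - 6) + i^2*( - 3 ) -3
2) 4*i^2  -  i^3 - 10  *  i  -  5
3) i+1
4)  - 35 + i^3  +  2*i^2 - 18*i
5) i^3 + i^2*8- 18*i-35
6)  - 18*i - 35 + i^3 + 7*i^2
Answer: 6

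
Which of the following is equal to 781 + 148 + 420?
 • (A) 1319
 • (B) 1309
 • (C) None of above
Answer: C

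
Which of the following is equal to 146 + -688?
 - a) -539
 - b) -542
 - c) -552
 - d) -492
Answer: b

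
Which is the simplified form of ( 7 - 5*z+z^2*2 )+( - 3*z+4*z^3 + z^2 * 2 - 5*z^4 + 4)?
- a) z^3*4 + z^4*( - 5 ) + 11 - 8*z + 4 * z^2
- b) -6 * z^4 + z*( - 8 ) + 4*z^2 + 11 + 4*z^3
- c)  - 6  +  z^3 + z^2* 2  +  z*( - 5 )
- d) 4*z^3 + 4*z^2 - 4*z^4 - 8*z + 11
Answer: a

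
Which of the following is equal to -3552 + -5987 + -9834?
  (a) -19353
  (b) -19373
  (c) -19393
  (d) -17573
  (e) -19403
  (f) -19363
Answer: b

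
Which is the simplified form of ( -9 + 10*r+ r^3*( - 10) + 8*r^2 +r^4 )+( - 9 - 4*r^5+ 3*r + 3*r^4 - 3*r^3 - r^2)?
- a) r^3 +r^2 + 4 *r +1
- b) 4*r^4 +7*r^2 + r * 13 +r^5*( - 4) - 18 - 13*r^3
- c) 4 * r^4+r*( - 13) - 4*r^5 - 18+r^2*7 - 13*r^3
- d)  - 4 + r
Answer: b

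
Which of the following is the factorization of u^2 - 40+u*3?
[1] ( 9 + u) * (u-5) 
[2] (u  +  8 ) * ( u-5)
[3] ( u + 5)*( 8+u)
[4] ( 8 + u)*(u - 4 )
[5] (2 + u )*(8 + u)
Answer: 2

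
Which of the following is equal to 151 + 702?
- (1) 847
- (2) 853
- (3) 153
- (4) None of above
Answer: 2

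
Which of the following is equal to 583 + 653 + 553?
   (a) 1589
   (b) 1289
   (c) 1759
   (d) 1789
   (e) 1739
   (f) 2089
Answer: d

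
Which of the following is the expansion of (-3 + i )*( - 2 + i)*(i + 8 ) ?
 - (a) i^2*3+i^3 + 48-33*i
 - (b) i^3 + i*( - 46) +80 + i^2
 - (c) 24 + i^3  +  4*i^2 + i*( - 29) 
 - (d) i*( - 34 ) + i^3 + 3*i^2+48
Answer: d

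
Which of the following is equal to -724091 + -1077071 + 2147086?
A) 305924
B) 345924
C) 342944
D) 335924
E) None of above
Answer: B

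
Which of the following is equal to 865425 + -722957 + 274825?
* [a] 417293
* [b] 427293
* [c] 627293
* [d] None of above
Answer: a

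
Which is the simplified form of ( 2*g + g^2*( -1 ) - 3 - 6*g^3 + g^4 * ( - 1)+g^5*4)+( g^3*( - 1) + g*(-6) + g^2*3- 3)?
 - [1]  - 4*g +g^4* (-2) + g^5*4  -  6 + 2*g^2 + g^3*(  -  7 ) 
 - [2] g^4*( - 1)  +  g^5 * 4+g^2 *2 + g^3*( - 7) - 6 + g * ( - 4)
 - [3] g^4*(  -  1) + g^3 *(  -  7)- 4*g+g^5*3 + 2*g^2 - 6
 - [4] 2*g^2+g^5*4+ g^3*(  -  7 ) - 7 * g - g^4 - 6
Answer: 2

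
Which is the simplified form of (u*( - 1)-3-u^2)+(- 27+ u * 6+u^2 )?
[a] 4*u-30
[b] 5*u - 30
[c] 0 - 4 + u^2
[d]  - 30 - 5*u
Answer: b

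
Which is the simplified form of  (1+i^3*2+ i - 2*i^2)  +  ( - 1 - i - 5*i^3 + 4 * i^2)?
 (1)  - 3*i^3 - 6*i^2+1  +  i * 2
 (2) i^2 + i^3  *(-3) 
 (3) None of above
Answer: 3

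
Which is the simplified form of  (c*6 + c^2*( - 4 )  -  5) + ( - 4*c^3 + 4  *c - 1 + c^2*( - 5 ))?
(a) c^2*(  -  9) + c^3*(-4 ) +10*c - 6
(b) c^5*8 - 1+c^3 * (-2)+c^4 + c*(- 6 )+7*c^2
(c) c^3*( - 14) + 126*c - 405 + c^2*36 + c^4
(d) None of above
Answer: a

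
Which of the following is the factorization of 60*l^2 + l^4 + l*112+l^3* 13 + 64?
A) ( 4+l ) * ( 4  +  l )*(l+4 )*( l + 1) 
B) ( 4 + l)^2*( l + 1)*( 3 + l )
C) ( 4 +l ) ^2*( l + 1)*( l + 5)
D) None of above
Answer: A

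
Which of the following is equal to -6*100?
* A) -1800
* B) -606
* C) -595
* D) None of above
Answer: D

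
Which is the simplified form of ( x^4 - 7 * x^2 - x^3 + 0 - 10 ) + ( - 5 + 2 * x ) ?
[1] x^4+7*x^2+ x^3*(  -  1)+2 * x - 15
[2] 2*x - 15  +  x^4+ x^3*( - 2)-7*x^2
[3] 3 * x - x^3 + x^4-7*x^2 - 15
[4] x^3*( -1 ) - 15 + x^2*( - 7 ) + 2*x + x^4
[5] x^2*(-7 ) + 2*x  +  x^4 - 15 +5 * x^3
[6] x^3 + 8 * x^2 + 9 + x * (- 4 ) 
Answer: 4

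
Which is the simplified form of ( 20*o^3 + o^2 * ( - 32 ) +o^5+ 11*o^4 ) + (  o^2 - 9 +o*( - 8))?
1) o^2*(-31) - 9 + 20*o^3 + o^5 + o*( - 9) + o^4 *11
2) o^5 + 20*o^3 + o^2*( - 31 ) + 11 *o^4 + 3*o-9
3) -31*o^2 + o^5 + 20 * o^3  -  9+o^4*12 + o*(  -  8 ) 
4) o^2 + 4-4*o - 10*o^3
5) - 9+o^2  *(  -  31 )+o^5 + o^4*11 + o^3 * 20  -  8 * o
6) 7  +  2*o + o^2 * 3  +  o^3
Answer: 5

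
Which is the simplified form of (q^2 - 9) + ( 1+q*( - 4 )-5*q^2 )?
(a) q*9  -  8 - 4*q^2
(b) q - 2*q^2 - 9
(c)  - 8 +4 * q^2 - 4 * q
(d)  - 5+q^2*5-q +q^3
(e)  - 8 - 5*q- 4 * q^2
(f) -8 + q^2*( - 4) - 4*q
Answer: f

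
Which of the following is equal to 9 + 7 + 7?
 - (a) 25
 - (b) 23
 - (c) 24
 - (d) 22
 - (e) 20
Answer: b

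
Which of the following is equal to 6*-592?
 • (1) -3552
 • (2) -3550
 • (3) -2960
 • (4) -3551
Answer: 1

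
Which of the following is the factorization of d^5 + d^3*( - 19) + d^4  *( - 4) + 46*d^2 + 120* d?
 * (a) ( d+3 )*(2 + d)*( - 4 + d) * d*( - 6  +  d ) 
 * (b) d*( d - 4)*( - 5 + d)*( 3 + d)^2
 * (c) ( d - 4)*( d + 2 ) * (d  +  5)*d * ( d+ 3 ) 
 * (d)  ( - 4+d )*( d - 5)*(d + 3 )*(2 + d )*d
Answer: d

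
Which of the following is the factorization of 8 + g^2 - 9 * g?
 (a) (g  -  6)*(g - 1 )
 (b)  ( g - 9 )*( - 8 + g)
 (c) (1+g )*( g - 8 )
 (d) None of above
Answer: d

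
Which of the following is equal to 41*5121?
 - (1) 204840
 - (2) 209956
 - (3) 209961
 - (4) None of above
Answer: 3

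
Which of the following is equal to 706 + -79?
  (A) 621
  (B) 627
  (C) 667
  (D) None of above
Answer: B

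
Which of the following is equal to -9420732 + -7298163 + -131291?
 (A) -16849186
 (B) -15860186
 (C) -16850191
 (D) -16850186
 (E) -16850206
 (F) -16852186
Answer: D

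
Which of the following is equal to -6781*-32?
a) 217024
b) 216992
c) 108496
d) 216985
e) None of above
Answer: b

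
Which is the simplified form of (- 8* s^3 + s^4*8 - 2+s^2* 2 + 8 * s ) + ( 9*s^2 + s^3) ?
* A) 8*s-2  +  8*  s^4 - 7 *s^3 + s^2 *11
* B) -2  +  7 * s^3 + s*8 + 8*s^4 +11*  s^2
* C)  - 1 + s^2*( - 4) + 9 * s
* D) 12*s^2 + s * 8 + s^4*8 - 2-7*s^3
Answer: A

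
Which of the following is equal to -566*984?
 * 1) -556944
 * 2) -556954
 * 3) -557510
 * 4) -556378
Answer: 1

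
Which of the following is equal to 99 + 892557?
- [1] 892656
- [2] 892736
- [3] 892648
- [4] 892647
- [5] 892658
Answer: 1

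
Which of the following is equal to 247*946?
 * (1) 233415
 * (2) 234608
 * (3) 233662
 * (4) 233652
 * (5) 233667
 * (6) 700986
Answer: 3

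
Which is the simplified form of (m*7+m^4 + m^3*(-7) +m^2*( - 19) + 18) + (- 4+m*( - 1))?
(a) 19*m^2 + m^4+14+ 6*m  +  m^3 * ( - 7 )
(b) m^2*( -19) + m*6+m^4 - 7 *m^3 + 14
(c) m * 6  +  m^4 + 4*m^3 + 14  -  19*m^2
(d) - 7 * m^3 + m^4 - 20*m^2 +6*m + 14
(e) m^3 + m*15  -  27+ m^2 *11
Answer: b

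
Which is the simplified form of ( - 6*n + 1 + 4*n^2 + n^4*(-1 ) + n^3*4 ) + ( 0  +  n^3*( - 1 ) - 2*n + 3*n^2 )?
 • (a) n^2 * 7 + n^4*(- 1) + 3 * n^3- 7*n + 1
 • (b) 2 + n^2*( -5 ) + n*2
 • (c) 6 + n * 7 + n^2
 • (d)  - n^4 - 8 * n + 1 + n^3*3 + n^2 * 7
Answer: d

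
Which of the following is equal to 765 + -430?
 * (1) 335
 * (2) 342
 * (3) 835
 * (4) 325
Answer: 1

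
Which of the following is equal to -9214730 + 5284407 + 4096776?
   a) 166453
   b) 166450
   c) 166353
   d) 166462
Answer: a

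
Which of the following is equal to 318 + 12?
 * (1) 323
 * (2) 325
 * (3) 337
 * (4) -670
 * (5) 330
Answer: 5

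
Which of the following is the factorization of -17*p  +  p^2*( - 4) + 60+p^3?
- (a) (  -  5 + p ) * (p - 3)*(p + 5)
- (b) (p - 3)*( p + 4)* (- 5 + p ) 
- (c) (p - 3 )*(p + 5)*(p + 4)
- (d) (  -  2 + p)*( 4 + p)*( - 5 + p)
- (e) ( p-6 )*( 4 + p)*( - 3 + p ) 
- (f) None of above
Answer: b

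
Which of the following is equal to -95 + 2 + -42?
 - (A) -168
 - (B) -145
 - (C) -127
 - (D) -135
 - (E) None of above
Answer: D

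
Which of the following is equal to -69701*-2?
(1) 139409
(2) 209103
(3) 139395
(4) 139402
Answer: 4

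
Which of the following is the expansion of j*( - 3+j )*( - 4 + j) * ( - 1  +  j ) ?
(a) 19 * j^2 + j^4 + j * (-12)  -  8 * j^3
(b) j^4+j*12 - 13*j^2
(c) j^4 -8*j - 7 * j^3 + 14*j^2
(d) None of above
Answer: a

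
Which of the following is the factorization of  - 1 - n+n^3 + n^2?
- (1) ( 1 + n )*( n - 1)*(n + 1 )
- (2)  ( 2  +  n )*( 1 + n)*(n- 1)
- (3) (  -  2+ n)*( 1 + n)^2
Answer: 1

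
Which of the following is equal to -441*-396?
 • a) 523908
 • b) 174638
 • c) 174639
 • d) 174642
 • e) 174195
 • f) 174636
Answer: f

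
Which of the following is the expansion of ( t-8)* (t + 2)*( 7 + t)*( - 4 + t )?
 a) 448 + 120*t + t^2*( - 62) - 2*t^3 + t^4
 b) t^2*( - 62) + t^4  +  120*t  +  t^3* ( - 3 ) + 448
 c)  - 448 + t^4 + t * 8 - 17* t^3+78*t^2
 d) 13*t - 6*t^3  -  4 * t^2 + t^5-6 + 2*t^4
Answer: b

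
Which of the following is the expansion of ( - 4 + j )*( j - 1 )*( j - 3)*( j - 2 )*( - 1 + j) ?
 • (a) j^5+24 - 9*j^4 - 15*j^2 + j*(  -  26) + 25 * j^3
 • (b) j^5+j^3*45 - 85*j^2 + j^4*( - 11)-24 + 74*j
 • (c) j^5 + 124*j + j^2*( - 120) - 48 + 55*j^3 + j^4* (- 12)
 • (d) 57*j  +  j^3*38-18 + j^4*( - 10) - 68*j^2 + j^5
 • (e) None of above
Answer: b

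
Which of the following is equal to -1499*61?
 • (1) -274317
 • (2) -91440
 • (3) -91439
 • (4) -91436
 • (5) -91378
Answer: 3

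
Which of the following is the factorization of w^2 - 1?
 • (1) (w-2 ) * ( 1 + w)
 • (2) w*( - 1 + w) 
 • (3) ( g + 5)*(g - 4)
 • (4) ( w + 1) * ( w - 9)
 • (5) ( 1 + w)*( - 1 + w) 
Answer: 5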